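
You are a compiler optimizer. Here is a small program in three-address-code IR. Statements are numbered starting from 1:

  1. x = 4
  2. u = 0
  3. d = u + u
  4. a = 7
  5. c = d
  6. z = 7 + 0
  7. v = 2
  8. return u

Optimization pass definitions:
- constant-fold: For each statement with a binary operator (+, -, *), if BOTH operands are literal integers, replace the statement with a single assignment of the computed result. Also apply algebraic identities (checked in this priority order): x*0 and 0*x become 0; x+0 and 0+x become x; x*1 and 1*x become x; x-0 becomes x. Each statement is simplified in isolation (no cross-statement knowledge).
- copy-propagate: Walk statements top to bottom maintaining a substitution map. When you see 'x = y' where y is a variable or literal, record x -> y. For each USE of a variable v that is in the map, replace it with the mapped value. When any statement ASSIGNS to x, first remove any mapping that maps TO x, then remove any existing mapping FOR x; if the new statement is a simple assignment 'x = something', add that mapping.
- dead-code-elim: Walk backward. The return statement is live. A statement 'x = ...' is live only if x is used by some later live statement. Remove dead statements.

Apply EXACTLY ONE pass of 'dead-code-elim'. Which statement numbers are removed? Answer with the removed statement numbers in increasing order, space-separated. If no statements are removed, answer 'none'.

Backward liveness scan:
Stmt 1 'x = 4': DEAD (x not in live set [])
Stmt 2 'u = 0': KEEP (u is live); live-in = []
Stmt 3 'd = u + u': DEAD (d not in live set ['u'])
Stmt 4 'a = 7': DEAD (a not in live set ['u'])
Stmt 5 'c = d': DEAD (c not in live set ['u'])
Stmt 6 'z = 7 + 0': DEAD (z not in live set ['u'])
Stmt 7 'v = 2': DEAD (v not in live set ['u'])
Stmt 8 'return u': KEEP (return); live-in = ['u']
Removed statement numbers: [1, 3, 4, 5, 6, 7]
Surviving IR:
  u = 0
  return u

Answer: 1 3 4 5 6 7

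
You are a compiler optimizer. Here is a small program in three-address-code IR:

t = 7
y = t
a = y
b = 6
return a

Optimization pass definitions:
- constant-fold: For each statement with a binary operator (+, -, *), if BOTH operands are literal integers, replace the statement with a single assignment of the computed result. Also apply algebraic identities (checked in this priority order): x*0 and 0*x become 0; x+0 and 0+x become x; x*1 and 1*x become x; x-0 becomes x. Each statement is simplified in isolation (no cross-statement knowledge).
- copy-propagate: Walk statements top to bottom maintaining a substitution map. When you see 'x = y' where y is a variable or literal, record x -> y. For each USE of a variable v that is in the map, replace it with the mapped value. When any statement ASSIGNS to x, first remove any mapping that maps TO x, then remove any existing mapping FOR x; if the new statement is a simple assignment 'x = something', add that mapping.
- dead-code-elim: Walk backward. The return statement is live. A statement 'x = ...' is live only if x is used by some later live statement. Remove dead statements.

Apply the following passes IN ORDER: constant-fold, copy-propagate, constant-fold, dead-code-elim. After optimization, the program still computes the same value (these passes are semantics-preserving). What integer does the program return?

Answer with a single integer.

Initial IR:
  t = 7
  y = t
  a = y
  b = 6
  return a
After constant-fold (5 stmts):
  t = 7
  y = t
  a = y
  b = 6
  return a
After copy-propagate (5 stmts):
  t = 7
  y = 7
  a = 7
  b = 6
  return 7
After constant-fold (5 stmts):
  t = 7
  y = 7
  a = 7
  b = 6
  return 7
After dead-code-elim (1 stmts):
  return 7
Evaluate:
  t = 7  =>  t = 7
  y = t  =>  y = 7
  a = y  =>  a = 7
  b = 6  =>  b = 6
  return a = 7

Answer: 7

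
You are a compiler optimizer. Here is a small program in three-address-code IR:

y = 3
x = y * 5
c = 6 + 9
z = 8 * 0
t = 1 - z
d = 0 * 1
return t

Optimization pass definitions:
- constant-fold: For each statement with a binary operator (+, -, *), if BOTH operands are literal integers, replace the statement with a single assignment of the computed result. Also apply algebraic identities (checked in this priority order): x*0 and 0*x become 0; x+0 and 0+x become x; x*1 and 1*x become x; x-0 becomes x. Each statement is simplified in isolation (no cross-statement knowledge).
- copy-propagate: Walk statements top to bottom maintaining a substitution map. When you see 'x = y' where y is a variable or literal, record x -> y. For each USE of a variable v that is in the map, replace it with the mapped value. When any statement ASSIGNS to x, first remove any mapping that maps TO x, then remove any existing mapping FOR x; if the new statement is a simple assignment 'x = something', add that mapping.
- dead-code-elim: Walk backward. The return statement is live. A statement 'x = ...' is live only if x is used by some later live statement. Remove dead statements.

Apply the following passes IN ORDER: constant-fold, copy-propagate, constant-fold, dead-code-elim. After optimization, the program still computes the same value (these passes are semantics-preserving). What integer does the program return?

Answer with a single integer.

Initial IR:
  y = 3
  x = y * 5
  c = 6 + 9
  z = 8 * 0
  t = 1 - z
  d = 0 * 1
  return t
After constant-fold (7 stmts):
  y = 3
  x = y * 5
  c = 15
  z = 0
  t = 1 - z
  d = 0
  return t
After copy-propagate (7 stmts):
  y = 3
  x = 3 * 5
  c = 15
  z = 0
  t = 1 - 0
  d = 0
  return t
After constant-fold (7 stmts):
  y = 3
  x = 15
  c = 15
  z = 0
  t = 1
  d = 0
  return t
After dead-code-elim (2 stmts):
  t = 1
  return t
Evaluate:
  y = 3  =>  y = 3
  x = y * 5  =>  x = 15
  c = 6 + 9  =>  c = 15
  z = 8 * 0  =>  z = 0
  t = 1 - z  =>  t = 1
  d = 0 * 1  =>  d = 0
  return t = 1

Answer: 1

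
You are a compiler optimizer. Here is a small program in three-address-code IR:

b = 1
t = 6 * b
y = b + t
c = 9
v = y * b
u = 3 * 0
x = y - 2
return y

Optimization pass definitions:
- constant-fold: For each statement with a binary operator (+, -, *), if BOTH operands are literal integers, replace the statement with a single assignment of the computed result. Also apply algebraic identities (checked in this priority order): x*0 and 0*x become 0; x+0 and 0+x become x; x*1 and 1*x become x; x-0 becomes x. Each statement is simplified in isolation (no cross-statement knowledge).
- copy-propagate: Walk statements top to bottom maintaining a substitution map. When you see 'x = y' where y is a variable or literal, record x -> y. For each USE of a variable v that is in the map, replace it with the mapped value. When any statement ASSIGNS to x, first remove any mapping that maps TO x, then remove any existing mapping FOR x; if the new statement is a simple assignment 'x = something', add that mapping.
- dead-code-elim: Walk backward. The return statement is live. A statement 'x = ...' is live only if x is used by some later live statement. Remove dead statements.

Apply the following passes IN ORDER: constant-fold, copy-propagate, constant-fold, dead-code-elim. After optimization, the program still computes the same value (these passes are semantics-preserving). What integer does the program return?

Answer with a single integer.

Initial IR:
  b = 1
  t = 6 * b
  y = b + t
  c = 9
  v = y * b
  u = 3 * 0
  x = y - 2
  return y
After constant-fold (8 stmts):
  b = 1
  t = 6 * b
  y = b + t
  c = 9
  v = y * b
  u = 0
  x = y - 2
  return y
After copy-propagate (8 stmts):
  b = 1
  t = 6 * 1
  y = 1 + t
  c = 9
  v = y * 1
  u = 0
  x = y - 2
  return y
After constant-fold (8 stmts):
  b = 1
  t = 6
  y = 1 + t
  c = 9
  v = y
  u = 0
  x = y - 2
  return y
After dead-code-elim (3 stmts):
  t = 6
  y = 1 + t
  return y
Evaluate:
  b = 1  =>  b = 1
  t = 6 * b  =>  t = 6
  y = b + t  =>  y = 7
  c = 9  =>  c = 9
  v = y * b  =>  v = 7
  u = 3 * 0  =>  u = 0
  x = y - 2  =>  x = 5
  return y = 7

Answer: 7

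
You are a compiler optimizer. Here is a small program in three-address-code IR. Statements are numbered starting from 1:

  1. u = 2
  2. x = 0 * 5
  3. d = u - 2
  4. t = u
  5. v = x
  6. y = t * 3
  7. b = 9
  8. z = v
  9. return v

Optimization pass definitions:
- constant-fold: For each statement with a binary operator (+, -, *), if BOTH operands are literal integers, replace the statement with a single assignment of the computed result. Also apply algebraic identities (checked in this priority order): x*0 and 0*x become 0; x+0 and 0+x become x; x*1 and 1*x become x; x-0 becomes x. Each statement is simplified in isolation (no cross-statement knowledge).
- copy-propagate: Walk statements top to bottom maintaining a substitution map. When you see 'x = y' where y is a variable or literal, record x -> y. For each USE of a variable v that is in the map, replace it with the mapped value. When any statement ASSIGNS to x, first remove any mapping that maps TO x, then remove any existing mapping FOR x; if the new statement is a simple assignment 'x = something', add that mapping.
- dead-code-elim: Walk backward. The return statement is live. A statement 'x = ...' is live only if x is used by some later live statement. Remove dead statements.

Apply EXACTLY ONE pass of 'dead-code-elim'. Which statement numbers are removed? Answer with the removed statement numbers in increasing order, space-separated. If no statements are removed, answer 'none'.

Answer: 1 3 4 6 7 8

Derivation:
Backward liveness scan:
Stmt 1 'u = 2': DEAD (u not in live set [])
Stmt 2 'x = 0 * 5': KEEP (x is live); live-in = []
Stmt 3 'd = u - 2': DEAD (d not in live set ['x'])
Stmt 4 't = u': DEAD (t not in live set ['x'])
Stmt 5 'v = x': KEEP (v is live); live-in = ['x']
Stmt 6 'y = t * 3': DEAD (y not in live set ['v'])
Stmt 7 'b = 9': DEAD (b not in live set ['v'])
Stmt 8 'z = v': DEAD (z not in live set ['v'])
Stmt 9 'return v': KEEP (return); live-in = ['v']
Removed statement numbers: [1, 3, 4, 6, 7, 8]
Surviving IR:
  x = 0 * 5
  v = x
  return v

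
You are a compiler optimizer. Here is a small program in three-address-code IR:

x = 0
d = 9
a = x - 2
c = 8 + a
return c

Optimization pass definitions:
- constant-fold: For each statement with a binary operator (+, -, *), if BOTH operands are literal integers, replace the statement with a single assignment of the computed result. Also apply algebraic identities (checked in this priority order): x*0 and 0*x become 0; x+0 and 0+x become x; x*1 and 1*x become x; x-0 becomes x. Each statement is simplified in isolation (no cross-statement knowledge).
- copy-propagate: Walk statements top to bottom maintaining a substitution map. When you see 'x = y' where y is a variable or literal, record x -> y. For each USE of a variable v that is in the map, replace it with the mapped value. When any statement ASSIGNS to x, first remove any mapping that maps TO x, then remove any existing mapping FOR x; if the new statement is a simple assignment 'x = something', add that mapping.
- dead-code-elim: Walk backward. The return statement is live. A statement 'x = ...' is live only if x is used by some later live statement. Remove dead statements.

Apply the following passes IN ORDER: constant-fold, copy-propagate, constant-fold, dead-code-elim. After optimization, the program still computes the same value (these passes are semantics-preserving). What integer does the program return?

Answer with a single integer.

Answer: 6

Derivation:
Initial IR:
  x = 0
  d = 9
  a = x - 2
  c = 8 + a
  return c
After constant-fold (5 stmts):
  x = 0
  d = 9
  a = x - 2
  c = 8 + a
  return c
After copy-propagate (5 stmts):
  x = 0
  d = 9
  a = 0 - 2
  c = 8 + a
  return c
After constant-fold (5 stmts):
  x = 0
  d = 9
  a = -2
  c = 8 + a
  return c
After dead-code-elim (3 stmts):
  a = -2
  c = 8 + a
  return c
Evaluate:
  x = 0  =>  x = 0
  d = 9  =>  d = 9
  a = x - 2  =>  a = -2
  c = 8 + a  =>  c = 6
  return c = 6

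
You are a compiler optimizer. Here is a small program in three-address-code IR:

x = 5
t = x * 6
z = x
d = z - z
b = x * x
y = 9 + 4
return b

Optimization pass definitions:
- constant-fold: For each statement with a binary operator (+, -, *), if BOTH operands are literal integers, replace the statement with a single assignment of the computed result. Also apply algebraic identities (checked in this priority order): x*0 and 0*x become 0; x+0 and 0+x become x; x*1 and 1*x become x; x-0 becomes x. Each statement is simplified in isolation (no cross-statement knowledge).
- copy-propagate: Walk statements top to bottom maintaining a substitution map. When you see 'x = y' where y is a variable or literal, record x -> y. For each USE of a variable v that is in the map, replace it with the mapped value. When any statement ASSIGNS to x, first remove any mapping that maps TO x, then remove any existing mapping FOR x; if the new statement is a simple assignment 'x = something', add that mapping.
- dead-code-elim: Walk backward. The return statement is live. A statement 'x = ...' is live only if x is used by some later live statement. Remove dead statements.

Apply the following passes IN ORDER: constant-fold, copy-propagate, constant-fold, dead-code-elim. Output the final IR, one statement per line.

Answer: b = 25
return b

Derivation:
Initial IR:
  x = 5
  t = x * 6
  z = x
  d = z - z
  b = x * x
  y = 9 + 4
  return b
After constant-fold (7 stmts):
  x = 5
  t = x * 6
  z = x
  d = z - z
  b = x * x
  y = 13
  return b
After copy-propagate (7 stmts):
  x = 5
  t = 5 * 6
  z = 5
  d = 5 - 5
  b = 5 * 5
  y = 13
  return b
After constant-fold (7 stmts):
  x = 5
  t = 30
  z = 5
  d = 0
  b = 25
  y = 13
  return b
After dead-code-elim (2 stmts):
  b = 25
  return b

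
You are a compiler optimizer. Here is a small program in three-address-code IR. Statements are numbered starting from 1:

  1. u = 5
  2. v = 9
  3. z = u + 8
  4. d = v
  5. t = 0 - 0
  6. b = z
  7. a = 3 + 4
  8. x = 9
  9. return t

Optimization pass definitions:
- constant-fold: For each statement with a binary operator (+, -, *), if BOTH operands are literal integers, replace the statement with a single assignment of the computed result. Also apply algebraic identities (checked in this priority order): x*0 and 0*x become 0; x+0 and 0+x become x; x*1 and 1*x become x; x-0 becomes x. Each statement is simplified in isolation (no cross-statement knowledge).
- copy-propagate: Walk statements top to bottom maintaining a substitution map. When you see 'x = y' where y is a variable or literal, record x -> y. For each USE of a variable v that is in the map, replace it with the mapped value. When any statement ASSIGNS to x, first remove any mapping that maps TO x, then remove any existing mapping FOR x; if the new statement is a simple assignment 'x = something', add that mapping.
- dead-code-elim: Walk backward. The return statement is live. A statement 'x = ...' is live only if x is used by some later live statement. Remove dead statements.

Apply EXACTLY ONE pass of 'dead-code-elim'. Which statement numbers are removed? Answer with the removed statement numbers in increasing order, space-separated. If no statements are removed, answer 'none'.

Backward liveness scan:
Stmt 1 'u = 5': DEAD (u not in live set [])
Stmt 2 'v = 9': DEAD (v not in live set [])
Stmt 3 'z = u + 8': DEAD (z not in live set [])
Stmt 4 'd = v': DEAD (d not in live set [])
Stmt 5 't = 0 - 0': KEEP (t is live); live-in = []
Stmt 6 'b = z': DEAD (b not in live set ['t'])
Stmt 7 'a = 3 + 4': DEAD (a not in live set ['t'])
Stmt 8 'x = 9': DEAD (x not in live set ['t'])
Stmt 9 'return t': KEEP (return); live-in = ['t']
Removed statement numbers: [1, 2, 3, 4, 6, 7, 8]
Surviving IR:
  t = 0 - 0
  return t

Answer: 1 2 3 4 6 7 8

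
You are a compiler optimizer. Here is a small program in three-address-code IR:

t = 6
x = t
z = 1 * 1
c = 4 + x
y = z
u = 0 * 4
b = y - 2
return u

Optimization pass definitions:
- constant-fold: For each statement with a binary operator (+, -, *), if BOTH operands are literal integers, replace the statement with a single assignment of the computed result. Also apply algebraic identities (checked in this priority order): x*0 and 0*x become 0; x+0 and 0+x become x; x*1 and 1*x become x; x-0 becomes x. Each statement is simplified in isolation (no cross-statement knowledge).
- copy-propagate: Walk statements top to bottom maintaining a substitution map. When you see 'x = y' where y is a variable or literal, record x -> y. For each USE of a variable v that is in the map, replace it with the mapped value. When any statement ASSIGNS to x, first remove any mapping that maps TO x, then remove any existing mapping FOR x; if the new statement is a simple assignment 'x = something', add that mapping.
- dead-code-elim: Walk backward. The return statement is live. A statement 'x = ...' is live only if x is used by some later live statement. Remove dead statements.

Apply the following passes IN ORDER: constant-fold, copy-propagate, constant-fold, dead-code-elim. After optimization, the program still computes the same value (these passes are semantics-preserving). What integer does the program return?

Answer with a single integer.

Answer: 0

Derivation:
Initial IR:
  t = 6
  x = t
  z = 1 * 1
  c = 4 + x
  y = z
  u = 0 * 4
  b = y - 2
  return u
After constant-fold (8 stmts):
  t = 6
  x = t
  z = 1
  c = 4 + x
  y = z
  u = 0
  b = y - 2
  return u
After copy-propagate (8 stmts):
  t = 6
  x = 6
  z = 1
  c = 4 + 6
  y = 1
  u = 0
  b = 1 - 2
  return 0
After constant-fold (8 stmts):
  t = 6
  x = 6
  z = 1
  c = 10
  y = 1
  u = 0
  b = -1
  return 0
After dead-code-elim (1 stmts):
  return 0
Evaluate:
  t = 6  =>  t = 6
  x = t  =>  x = 6
  z = 1 * 1  =>  z = 1
  c = 4 + x  =>  c = 10
  y = z  =>  y = 1
  u = 0 * 4  =>  u = 0
  b = y - 2  =>  b = -1
  return u = 0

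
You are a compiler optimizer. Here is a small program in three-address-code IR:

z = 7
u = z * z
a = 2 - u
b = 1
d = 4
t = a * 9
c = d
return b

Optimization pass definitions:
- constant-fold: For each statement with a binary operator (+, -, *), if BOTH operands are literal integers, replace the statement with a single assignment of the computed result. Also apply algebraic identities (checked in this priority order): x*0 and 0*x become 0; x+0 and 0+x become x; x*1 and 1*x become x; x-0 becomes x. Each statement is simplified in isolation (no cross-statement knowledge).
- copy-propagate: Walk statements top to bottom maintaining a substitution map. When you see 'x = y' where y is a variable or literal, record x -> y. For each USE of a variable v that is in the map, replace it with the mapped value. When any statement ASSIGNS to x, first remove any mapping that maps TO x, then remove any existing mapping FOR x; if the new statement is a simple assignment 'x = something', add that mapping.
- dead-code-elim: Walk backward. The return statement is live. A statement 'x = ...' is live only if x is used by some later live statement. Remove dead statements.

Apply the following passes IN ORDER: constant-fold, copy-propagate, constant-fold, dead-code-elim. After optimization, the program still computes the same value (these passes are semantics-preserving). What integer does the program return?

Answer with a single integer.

Initial IR:
  z = 7
  u = z * z
  a = 2 - u
  b = 1
  d = 4
  t = a * 9
  c = d
  return b
After constant-fold (8 stmts):
  z = 7
  u = z * z
  a = 2 - u
  b = 1
  d = 4
  t = a * 9
  c = d
  return b
After copy-propagate (8 stmts):
  z = 7
  u = 7 * 7
  a = 2 - u
  b = 1
  d = 4
  t = a * 9
  c = 4
  return 1
After constant-fold (8 stmts):
  z = 7
  u = 49
  a = 2 - u
  b = 1
  d = 4
  t = a * 9
  c = 4
  return 1
After dead-code-elim (1 stmts):
  return 1
Evaluate:
  z = 7  =>  z = 7
  u = z * z  =>  u = 49
  a = 2 - u  =>  a = -47
  b = 1  =>  b = 1
  d = 4  =>  d = 4
  t = a * 9  =>  t = -423
  c = d  =>  c = 4
  return b = 1

Answer: 1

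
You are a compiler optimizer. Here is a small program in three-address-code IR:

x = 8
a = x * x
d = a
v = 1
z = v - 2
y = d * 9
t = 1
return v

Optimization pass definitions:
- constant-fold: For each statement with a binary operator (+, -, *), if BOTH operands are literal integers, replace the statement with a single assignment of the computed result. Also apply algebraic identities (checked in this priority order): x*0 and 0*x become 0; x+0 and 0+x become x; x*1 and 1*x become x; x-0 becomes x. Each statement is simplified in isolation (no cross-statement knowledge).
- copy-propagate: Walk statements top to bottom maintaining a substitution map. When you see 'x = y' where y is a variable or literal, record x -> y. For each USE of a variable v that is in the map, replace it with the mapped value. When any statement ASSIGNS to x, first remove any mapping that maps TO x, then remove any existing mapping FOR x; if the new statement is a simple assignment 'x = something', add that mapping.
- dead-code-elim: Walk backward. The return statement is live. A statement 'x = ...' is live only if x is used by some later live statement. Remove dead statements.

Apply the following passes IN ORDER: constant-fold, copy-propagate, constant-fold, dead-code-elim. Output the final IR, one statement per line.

Initial IR:
  x = 8
  a = x * x
  d = a
  v = 1
  z = v - 2
  y = d * 9
  t = 1
  return v
After constant-fold (8 stmts):
  x = 8
  a = x * x
  d = a
  v = 1
  z = v - 2
  y = d * 9
  t = 1
  return v
After copy-propagate (8 stmts):
  x = 8
  a = 8 * 8
  d = a
  v = 1
  z = 1 - 2
  y = a * 9
  t = 1
  return 1
After constant-fold (8 stmts):
  x = 8
  a = 64
  d = a
  v = 1
  z = -1
  y = a * 9
  t = 1
  return 1
After dead-code-elim (1 stmts):
  return 1

Answer: return 1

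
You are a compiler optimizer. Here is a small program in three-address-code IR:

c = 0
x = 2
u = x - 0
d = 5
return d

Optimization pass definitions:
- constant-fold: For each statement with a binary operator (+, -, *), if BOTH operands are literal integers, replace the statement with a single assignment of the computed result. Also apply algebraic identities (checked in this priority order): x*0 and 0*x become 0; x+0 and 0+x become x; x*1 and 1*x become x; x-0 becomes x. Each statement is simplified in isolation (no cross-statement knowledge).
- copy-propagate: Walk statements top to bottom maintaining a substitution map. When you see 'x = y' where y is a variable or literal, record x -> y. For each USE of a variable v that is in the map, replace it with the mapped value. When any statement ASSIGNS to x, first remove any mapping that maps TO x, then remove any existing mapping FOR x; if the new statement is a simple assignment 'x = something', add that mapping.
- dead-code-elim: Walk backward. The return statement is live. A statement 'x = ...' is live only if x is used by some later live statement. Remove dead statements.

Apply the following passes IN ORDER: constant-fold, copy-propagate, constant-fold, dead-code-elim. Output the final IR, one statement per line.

Initial IR:
  c = 0
  x = 2
  u = x - 0
  d = 5
  return d
After constant-fold (5 stmts):
  c = 0
  x = 2
  u = x
  d = 5
  return d
After copy-propagate (5 stmts):
  c = 0
  x = 2
  u = 2
  d = 5
  return 5
After constant-fold (5 stmts):
  c = 0
  x = 2
  u = 2
  d = 5
  return 5
After dead-code-elim (1 stmts):
  return 5

Answer: return 5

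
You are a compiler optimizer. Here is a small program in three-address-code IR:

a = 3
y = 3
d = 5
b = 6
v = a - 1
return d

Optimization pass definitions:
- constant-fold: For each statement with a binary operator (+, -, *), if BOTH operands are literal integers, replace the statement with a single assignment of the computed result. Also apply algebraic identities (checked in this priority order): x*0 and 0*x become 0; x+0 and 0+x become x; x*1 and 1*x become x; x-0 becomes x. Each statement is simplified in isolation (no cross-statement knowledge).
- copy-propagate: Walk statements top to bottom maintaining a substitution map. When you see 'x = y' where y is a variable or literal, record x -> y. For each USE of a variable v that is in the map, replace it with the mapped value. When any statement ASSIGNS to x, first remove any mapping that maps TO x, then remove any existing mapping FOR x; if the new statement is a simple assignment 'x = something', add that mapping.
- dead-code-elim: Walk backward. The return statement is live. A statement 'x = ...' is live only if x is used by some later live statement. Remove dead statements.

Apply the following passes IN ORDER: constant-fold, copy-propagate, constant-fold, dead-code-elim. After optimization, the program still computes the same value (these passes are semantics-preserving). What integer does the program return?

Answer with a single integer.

Answer: 5

Derivation:
Initial IR:
  a = 3
  y = 3
  d = 5
  b = 6
  v = a - 1
  return d
After constant-fold (6 stmts):
  a = 3
  y = 3
  d = 5
  b = 6
  v = a - 1
  return d
After copy-propagate (6 stmts):
  a = 3
  y = 3
  d = 5
  b = 6
  v = 3 - 1
  return 5
After constant-fold (6 stmts):
  a = 3
  y = 3
  d = 5
  b = 6
  v = 2
  return 5
After dead-code-elim (1 stmts):
  return 5
Evaluate:
  a = 3  =>  a = 3
  y = 3  =>  y = 3
  d = 5  =>  d = 5
  b = 6  =>  b = 6
  v = a - 1  =>  v = 2
  return d = 5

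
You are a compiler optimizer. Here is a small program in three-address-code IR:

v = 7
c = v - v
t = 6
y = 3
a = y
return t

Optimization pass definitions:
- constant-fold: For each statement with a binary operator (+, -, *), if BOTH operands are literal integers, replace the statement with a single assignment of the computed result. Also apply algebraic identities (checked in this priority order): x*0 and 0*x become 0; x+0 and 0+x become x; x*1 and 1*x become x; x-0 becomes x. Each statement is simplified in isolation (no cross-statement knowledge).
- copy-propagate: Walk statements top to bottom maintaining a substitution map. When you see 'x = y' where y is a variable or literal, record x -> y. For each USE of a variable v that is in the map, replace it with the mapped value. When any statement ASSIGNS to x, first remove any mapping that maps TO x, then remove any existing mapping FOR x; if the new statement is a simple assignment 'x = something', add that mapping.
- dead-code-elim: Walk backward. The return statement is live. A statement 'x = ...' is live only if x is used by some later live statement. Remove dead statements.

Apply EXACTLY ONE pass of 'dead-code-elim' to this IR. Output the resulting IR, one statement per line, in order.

Applying dead-code-elim statement-by-statement:
  [6] return t  -> KEEP (return); live=['t']
  [5] a = y  -> DEAD (a not live)
  [4] y = 3  -> DEAD (y not live)
  [3] t = 6  -> KEEP; live=[]
  [2] c = v - v  -> DEAD (c not live)
  [1] v = 7  -> DEAD (v not live)
Result (2 stmts):
  t = 6
  return t

Answer: t = 6
return t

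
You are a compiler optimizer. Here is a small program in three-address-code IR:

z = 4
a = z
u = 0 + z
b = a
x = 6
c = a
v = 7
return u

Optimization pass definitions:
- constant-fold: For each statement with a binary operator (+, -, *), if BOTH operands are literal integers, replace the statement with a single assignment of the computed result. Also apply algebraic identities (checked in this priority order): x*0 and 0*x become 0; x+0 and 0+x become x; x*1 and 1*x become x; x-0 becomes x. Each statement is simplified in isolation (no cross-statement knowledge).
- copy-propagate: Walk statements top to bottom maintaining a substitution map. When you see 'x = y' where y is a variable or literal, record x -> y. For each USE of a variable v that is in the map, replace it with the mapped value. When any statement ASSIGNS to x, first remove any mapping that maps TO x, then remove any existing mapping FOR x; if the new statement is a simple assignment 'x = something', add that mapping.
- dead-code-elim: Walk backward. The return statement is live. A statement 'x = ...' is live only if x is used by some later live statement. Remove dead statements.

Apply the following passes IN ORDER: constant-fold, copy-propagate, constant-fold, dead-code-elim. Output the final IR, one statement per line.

Initial IR:
  z = 4
  a = z
  u = 0 + z
  b = a
  x = 6
  c = a
  v = 7
  return u
After constant-fold (8 stmts):
  z = 4
  a = z
  u = z
  b = a
  x = 6
  c = a
  v = 7
  return u
After copy-propagate (8 stmts):
  z = 4
  a = 4
  u = 4
  b = 4
  x = 6
  c = 4
  v = 7
  return 4
After constant-fold (8 stmts):
  z = 4
  a = 4
  u = 4
  b = 4
  x = 6
  c = 4
  v = 7
  return 4
After dead-code-elim (1 stmts):
  return 4

Answer: return 4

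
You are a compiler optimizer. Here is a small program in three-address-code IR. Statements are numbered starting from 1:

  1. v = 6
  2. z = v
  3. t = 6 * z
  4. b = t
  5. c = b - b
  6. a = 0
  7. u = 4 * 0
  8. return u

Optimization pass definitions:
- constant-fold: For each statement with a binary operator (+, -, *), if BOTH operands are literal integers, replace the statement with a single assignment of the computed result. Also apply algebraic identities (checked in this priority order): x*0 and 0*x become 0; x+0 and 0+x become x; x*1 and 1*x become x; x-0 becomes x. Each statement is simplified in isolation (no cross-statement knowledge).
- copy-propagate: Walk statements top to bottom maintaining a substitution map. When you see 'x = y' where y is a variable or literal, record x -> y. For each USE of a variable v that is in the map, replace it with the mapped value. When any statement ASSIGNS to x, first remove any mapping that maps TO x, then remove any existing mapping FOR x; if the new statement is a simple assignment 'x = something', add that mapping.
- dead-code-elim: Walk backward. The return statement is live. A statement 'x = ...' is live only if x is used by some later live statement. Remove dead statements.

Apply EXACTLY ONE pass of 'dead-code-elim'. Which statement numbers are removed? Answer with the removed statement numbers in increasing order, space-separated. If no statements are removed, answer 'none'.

Backward liveness scan:
Stmt 1 'v = 6': DEAD (v not in live set [])
Stmt 2 'z = v': DEAD (z not in live set [])
Stmt 3 't = 6 * z': DEAD (t not in live set [])
Stmt 4 'b = t': DEAD (b not in live set [])
Stmt 5 'c = b - b': DEAD (c not in live set [])
Stmt 6 'a = 0': DEAD (a not in live set [])
Stmt 7 'u = 4 * 0': KEEP (u is live); live-in = []
Stmt 8 'return u': KEEP (return); live-in = ['u']
Removed statement numbers: [1, 2, 3, 4, 5, 6]
Surviving IR:
  u = 4 * 0
  return u

Answer: 1 2 3 4 5 6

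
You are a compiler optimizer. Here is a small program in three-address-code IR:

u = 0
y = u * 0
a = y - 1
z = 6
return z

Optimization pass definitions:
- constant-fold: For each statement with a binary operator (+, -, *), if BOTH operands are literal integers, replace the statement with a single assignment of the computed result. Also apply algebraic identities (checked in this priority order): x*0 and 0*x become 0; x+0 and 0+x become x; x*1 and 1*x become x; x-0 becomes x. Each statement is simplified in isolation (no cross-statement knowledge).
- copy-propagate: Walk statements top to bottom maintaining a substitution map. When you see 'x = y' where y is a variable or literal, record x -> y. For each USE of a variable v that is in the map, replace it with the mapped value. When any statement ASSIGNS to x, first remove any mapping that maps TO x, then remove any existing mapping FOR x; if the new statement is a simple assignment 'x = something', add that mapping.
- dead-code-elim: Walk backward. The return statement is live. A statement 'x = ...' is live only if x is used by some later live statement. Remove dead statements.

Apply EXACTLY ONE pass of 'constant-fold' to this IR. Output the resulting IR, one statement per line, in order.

Answer: u = 0
y = 0
a = y - 1
z = 6
return z

Derivation:
Applying constant-fold statement-by-statement:
  [1] u = 0  (unchanged)
  [2] y = u * 0  -> y = 0
  [3] a = y - 1  (unchanged)
  [4] z = 6  (unchanged)
  [5] return z  (unchanged)
Result (5 stmts):
  u = 0
  y = 0
  a = y - 1
  z = 6
  return z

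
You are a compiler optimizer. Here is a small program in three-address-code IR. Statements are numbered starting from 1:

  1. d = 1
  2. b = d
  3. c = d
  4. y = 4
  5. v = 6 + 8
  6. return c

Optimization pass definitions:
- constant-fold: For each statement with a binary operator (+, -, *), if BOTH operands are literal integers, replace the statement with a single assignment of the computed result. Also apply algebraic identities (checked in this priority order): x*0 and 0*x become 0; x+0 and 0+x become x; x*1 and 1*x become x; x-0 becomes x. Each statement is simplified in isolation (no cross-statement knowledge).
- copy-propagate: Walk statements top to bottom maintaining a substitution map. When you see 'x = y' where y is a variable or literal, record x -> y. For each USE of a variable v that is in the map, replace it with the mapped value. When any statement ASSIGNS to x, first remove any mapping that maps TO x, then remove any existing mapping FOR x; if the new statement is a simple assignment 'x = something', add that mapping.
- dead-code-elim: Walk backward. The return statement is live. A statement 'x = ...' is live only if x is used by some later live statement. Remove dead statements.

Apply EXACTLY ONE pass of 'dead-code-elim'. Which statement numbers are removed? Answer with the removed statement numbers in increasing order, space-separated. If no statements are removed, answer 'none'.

Backward liveness scan:
Stmt 1 'd = 1': KEEP (d is live); live-in = []
Stmt 2 'b = d': DEAD (b not in live set ['d'])
Stmt 3 'c = d': KEEP (c is live); live-in = ['d']
Stmt 4 'y = 4': DEAD (y not in live set ['c'])
Stmt 5 'v = 6 + 8': DEAD (v not in live set ['c'])
Stmt 6 'return c': KEEP (return); live-in = ['c']
Removed statement numbers: [2, 4, 5]
Surviving IR:
  d = 1
  c = d
  return c

Answer: 2 4 5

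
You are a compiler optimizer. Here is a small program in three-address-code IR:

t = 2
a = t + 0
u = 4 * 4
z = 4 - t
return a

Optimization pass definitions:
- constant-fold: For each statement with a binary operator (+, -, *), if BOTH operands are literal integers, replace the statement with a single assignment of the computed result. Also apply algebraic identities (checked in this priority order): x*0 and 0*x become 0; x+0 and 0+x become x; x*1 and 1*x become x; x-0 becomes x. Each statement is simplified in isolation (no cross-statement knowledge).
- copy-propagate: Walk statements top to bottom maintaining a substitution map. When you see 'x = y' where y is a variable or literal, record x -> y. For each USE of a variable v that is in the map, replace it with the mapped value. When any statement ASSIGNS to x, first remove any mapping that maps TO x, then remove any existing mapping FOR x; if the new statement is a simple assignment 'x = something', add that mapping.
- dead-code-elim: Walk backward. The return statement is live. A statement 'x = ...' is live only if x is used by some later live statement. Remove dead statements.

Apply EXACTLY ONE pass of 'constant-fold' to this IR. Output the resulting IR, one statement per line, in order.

Answer: t = 2
a = t
u = 16
z = 4 - t
return a

Derivation:
Applying constant-fold statement-by-statement:
  [1] t = 2  (unchanged)
  [2] a = t + 0  -> a = t
  [3] u = 4 * 4  -> u = 16
  [4] z = 4 - t  (unchanged)
  [5] return a  (unchanged)
Result (5 stmts):
  t = 2
  a = t
  u = 16
  z = 4 - t
  return a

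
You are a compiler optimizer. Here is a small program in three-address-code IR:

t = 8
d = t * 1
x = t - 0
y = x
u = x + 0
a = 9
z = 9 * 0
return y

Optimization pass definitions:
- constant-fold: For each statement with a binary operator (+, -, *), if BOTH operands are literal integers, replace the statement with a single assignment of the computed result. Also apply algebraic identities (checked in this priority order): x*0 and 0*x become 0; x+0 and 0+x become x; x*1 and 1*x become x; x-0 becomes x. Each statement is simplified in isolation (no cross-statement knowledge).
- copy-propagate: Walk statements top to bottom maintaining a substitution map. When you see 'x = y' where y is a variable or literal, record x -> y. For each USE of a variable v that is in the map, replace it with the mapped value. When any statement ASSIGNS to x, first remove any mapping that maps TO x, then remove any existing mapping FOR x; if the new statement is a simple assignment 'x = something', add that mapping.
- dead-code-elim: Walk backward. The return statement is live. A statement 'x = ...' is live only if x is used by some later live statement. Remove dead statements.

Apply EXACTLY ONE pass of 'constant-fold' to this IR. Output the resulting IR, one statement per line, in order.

Answer: t = 8
d = t
x = t
y = x
u = x
a = 9
z = 0
return y

Derivation:
Applying constant-fold statement-by-statement:
  [1] t = 8  (unchanged)
  [2] d = t * 1  -> d = t
  [3] x = t - 0  -> x = t
  [4] y = x  (unchanged)
  [5] u = x + 0  -> u = x
  [6] a = 9  (unchanged)
  [7] z = 9 * 0  -> z = 0
  [8] return y  (unchanged)
Result (8 stmts):
  t = 8
  d = t
  x = t
  y = x
  u = x
  a = 9
  z = 0
  return y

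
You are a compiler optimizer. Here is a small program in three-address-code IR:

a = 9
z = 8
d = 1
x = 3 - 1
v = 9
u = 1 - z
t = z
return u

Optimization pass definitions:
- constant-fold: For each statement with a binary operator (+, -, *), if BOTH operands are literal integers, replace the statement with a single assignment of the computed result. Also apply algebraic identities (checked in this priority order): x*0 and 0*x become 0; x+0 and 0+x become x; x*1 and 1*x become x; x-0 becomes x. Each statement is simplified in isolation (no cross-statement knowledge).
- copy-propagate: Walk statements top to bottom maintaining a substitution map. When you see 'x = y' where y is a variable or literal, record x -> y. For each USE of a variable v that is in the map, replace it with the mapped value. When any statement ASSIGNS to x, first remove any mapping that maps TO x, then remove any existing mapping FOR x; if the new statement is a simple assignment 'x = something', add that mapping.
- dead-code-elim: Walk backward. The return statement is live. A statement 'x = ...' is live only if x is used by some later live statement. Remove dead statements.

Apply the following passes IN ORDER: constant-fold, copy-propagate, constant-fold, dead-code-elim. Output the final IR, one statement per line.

Answer: u = -7
return u

Derivation:
Initial IR:
  a = 9
  z = 8
  d = 1
  x = 3 - 1
  v = 9
  u = 1 - z
  t = z
  return u
After constant-fold (8 stmts):
  a = 9
  z = 8
  d = 1
  x = 2
  v = 9
  u = 1 - z
  t = z
  return u
After copy-propagate (8 stmts):
  a = 9
  z = 8
  d = 1
  x = 2
  v = 9
  u = 1 - 8
  t = 8
  return u
After constant-fold (8 stmts):
  a = 9
  z = 8
  d = 1
  x = 2
  v = 9
  u = -7
  t = 8
  return u
After dead-code-elim (2 stmts):
  u = -7
  return u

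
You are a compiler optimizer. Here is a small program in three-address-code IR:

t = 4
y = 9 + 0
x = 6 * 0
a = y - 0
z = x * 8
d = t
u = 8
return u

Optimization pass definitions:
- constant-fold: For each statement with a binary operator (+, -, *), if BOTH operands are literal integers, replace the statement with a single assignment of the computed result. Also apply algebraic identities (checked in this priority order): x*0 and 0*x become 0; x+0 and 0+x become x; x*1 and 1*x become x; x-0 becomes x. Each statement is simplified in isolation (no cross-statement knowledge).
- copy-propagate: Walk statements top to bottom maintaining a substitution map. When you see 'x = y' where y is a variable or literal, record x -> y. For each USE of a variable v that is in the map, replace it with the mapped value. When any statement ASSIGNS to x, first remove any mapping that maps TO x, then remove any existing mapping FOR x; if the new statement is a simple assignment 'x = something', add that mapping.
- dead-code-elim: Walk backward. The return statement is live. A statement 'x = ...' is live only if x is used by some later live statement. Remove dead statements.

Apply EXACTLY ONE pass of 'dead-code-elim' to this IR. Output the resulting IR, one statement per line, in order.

Answer: u = 8
return u

Derivation:
Applying dead-code-elim statement-by-statement:
  [8] return u  -> KEEP (return); live=['u']
  [7] u = 8  -> KEEP; live=[]
  [6] d = t  -> DEAD (d not live)
  [5] z = x * 8  -> DEAD (z not live)
  [4] a = y - 0  -> DEAD (a not live)
  [3] x = 6 * 0  -> DEAD (x not live)
  [2] y = 9 + 0  -> DEAD (y not live)
  [1] t = 4  -> DEAD (t not live)
Result (2 stmts):
  u = 8
  return u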